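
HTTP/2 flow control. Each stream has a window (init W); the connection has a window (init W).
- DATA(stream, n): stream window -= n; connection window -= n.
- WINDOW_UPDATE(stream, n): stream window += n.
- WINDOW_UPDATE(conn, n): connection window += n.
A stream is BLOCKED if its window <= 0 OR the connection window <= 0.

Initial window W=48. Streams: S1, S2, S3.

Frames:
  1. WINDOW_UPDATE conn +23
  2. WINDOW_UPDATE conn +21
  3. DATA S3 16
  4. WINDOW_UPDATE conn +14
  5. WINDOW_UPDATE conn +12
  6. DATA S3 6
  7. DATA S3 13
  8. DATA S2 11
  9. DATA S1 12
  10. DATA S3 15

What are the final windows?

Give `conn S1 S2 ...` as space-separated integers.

Op 1: conn=71 S1=48 S2=48 S3=48 blocked=[]
Op 2: conn=92 S1=48 S2=48 S3=48 blocked=[]
Op 3: conn=76 S1=48 S2=48 S3=32 blocked=[]
Op 4: conn=90 S1=48 S2=48 S3=32 blocked=[]
Op 5: conn=102 S1=48 S2=48 S3=32 blocked=[]
Op 6: conn=96 S1=48 S2=48 S3=26 blocked=[]
Op 7: conn=83 S1=48 S2=48 S3=13 blocked=[]
Op 8: conn=72 S1=48 S2=37 S3=13 blocked=[]
Op 9: conn=60 S1=36 S2=37 S3=13 blocked=[]
Op 10: conn=45 S1=36 S2=37 S3=-2 blocked=[3]

Answer: 45 36 37 -2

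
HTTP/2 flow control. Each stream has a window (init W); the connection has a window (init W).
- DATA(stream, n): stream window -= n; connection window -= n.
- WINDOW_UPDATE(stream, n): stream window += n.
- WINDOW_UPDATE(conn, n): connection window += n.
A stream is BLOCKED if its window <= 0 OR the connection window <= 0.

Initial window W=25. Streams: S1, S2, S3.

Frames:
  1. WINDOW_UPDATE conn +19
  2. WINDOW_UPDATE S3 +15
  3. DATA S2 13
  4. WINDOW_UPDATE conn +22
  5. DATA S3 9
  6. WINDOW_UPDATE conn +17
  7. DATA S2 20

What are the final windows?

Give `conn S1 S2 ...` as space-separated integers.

Op 1: conn=44 S1=25 S2=25 S3=25 blocked=[]
Op 2: conn=44 S1=25 S2=25 S3=40 blocked=[]
Op 3: conn=31 S1=25 S2=12 S3=40 blocked=[]
Op 4: conn=53 S1=25 S2=12 S3=40 blocked=[]
Op 5: conn=44 S1=25 S2=12 S3=31 blocked=[]
Op 6: conn=61 S1=25 S2=12 S3=31 blocked=[]
Op 7: conn=41 S1=25 S2=-8 S3=31 blocked=[2]

Answer: 41 25 -8 31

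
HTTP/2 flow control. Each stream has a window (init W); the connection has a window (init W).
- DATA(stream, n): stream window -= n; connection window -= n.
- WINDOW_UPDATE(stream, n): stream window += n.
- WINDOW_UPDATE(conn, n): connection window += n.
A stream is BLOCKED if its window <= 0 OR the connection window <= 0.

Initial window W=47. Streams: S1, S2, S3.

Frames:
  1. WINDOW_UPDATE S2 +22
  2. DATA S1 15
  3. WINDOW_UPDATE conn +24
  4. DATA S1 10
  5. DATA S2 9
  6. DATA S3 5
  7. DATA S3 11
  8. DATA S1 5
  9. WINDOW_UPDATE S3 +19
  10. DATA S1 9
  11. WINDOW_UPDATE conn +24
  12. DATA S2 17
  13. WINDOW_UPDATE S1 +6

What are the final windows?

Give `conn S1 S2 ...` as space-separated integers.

Answer: 14 14 43 50

Derivation:
Op 1: conn=47 S1=47 S2=69 S3=47 blocked=[]
Op 2: conn=32 S1=32 S2=69 S3=47 blocked=[]
Op 3: conn=56 S1=32 S2=69 S3=47 blocked=[]
Op 4: conn=46 S1=22 S2=69 S3=47 blocked=[]
Op 5: conn=37 S1=22 S2=60 S3=47 blocked=[]
Op 6: conn=32 S1=22 S2=60 S3=42 blocked=[]
Op 7: conn=21 S1=22 S2=60 S3=31 blocked=[]
Op 8: conn=16 S1=17 S2=60 S3=31 blocked=[]
Op 9: conn=16 S1=17 S2=60 S3=50 blocked=[]
Op 10: conn=7 S1=8 S2=60 S3=50 blocked=[]
Op 11: conn=31 S1=8 S2=60 S3=50 blocked=[]
Op 12: conn=14 S1=8 S2=43 S3=50 blocked=[]
Op 13: conn=14 S1=14 S2=43 S3=50 blocked=[]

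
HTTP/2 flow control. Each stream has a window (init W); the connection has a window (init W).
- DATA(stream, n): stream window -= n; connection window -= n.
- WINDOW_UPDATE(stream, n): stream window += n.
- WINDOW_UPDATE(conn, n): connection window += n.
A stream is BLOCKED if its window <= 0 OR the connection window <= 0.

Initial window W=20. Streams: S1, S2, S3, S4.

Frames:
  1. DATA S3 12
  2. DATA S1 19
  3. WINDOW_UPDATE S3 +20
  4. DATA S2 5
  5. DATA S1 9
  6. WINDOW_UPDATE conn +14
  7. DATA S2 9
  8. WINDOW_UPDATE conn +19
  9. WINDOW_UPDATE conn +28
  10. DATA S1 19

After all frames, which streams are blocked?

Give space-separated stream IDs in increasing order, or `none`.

Op 1: conn=8 S1=20 S2=20 S3=8 S4=20 blocked=[]
Op 2: conn=-11 S1=1 S2=20 S3=8 S4=20 blocked=[1, 2, 3, 4]
Op 3: conn=-11 S1=1 S2=20 S3=28 S4=20 blocked=[1, 2, 3, 4]
Op 4: conn=-16 S1=1 S2=15 S3=28 S4=20 blocked=[1, 2, 3, 4]
Op 5: conn=-25 S1=-8 S2=15 S3=28 S4=20 blocked=[1, 2, 3, 4]
Op 6: conn=-11 S1=-8 S2=15 S3=28 S4=20 blocked=[1, 2, 3, 4]
Op 7: conn=-20 S1=-8 S2=6 S3=28 S4=20 blocked=[1, 2, 3, 4]
Op 8: conn=-1 S1=-8 S2=6 S3=28 S4=20 blocked=[1, 2, 3, 4]
Op 9: conn=27 S1=-8 S2=6 S3=28 S4=20 blocked=[1]
Op 10: conn=8 S1=-27 S2=6 S3=28 S4=20 blocked=[1]

Answer: S1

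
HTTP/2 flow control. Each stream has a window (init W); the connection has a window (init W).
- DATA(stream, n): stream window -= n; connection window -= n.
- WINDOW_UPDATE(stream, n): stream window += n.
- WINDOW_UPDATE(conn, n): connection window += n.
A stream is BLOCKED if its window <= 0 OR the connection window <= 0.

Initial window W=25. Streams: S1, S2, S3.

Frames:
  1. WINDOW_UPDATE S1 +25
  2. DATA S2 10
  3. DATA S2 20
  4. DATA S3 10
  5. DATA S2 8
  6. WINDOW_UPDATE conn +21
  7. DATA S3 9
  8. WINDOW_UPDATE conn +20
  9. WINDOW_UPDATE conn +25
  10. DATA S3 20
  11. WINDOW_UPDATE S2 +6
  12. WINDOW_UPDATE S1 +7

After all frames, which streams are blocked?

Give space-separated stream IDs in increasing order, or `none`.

Answer: S2 S3

Derivation:
Op 1: conn=25 S1=50 S2=25 S3=25 blocked=[]
Op 2: conn=15 S1=50 S2=15 S3=25 blocked=[]
Op 3: conn=-5 S1=50 S2=-5 S3=25 blocked=[1, 2, 3]
Op 4: conn=-15 S1=50 S2=-5 S3=15 blocked=[1, 2, 3]
Op 5: conn=-23 S1=50 S2=-13 S3=15 blocked=[1, 2, 3]
Op 6: conn=-2 S1=50 S2=-13 S3=15 blocked=[1, 2, 3]
Op 7: conn=-11 S1=50 S2=-13 S3=6 blocked=[1, 2, 3]
Op 8: conn=9 S1=50 S2=-13 S3=6 blocked=[2]
Op 9: conn=34 S1=50 S2=-13 S3=6 blocked=[2]
Op 10: conn=14 S1=50 S2=-13 S3=-14 blocked=[2, 3]
Op 11: conn=14 S1=50 S2=-7 S3=-14 blocked=[2, 3]
Op 12: conn=14 S1=57 S2=-7 S3=-14 blocked=[2, 3]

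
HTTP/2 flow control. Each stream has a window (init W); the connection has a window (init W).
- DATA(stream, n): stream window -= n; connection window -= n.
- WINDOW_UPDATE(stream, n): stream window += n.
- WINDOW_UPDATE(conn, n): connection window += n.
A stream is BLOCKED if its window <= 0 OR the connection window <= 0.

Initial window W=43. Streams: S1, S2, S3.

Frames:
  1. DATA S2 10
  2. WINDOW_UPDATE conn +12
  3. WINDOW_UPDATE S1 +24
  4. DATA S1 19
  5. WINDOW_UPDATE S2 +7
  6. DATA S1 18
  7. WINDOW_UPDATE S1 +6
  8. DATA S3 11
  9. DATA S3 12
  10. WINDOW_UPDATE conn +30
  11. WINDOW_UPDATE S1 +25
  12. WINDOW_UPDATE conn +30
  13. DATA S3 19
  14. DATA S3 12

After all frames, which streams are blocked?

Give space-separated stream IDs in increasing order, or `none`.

Answer: S3

Derivation:
Op 1: conn=33 S1=43 S2=33 S3=43 blocked=[]
Op 2: conn=45 S1=43 S2=33 S3=43 blocked=[]
Op 3: conn=45 S1=67 S2=33 S3=43 blocked=[]
Op 4: conn=26 S1=48 S2=33 S3=43 blocked=[]
Op 5: conn=26 S1=48 S2=40 S3=43 blocked=[]
Op 6: conn=8 S1=30 S2=40 S3=43 blocked=[]
Op 7: conn=8 S1=36 S2=40 S3=43 blocked=[]
Op 8: conn=-3 S1=36 S2=40 S3=32 blocked=[1, 2, 3]
Op 9: conn=-15 S1=36 S2=40 S3=20 blocked=[1, 2, 3]
Op 10: conn=15 S1=36 S2=40 S3=20 blocked=[]
Op 11: conn=15 S1=61 S2=40 S3=20 blocked=[]
Op 12: conn=45 S1=61 S2=40 S3=20 blocked=[]
Op 13: conn=26 S1=61 S2=40 S3=1 blocked=[]
Op 14: conn=14 S1=61 S2=40 S3=-11 blocked=[3]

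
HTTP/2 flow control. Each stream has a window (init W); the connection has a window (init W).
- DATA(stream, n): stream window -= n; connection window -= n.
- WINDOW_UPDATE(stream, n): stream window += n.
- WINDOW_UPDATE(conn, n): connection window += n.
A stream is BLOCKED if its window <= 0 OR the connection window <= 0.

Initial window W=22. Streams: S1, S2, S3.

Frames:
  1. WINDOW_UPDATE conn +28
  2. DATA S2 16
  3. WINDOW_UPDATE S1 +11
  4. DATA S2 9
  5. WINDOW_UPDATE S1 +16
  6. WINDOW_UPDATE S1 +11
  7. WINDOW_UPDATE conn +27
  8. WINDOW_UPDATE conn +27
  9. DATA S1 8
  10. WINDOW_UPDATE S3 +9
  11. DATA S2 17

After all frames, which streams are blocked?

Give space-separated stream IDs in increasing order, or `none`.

Answer: S2

Derivation:
Op 1: conn=50 S1=22 S2=22 S3=22 blocked=[]
Op 2: conn=34 S1=22 S2=6 S3=22 blocked=[]
Op 3: conn=34 S1=33 S2=6 S3=22 blocked=[]
Op 4: conn=25 S1=33 S2=-3 S3=22 blocked=[2]
Op 5: conn=25 S1=49 S2=-3 S3=22 blocked=[2]
Op 6: conn=25 S1=60 S2=-3 S3=22 blocked=[2]
Op 7: conn=52 S1=60 S2=-3 S3=22 blocked=[2]
Op 8: conn=79 S1=60 S2=-3 S3=22 blocked=[2]
Op 9: conn=71 S1=52 S2=-3 S3=22 blocked=[2]
Op 10: conn=71 S1=52 S2=-3 S3=31 blocked=[2]
Op 11: conn=54 S1=52 S2=-20 S3=31 blocked=[2]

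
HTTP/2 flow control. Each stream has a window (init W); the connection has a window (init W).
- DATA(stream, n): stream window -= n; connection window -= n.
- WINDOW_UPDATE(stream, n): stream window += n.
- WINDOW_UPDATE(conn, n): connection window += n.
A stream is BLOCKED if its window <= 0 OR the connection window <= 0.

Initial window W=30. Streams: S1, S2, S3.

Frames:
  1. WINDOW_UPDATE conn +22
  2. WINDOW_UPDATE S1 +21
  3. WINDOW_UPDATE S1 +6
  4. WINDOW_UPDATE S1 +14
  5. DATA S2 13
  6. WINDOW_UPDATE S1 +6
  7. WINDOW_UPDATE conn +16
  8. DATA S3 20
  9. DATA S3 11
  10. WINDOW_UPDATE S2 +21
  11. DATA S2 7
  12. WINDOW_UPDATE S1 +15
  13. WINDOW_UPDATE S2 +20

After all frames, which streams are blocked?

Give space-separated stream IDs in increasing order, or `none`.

Answer: S3

Derivation:
Op 1: conn=52 S1=30 S2=30 S3=30 blocked=[]
Op 2: conn=52 S1=51 S2=30 S3=30 blocked=[]
Op 3: conn=52 S1=57 S2=30 S3=30 blocked=[]
Op 4: conn=52 S1=71 S2=30 S3=30 blocked=[]
Op 5: conn=39 S1=71 S2=17 S3=30 blocked=[]
Op 6: conn=39 S1=77 S2=17 S3=30 blocked=[]
Op 7: conn=55 S1=77 S2=17 S3=30 blocked=[]
Op 8: conn=35 S1=77 S2=17 S3=10 blocked=[]
Op 9: conn=24 S1=77 S2=17 S3=-1 blocked=[3]
Op 10: conn=24 S1=77 S2=38 S3=-1 blocked=[3]
Op 11: conn=17 S1=77 S2=31 S3=-1 blocked=[3]
Op 12: conn=17 S1=92 S2=31 S3=-1 blocked=[3]
Op 13: conn=17 S1=92 S2=51 S3=-1 blocked=[3]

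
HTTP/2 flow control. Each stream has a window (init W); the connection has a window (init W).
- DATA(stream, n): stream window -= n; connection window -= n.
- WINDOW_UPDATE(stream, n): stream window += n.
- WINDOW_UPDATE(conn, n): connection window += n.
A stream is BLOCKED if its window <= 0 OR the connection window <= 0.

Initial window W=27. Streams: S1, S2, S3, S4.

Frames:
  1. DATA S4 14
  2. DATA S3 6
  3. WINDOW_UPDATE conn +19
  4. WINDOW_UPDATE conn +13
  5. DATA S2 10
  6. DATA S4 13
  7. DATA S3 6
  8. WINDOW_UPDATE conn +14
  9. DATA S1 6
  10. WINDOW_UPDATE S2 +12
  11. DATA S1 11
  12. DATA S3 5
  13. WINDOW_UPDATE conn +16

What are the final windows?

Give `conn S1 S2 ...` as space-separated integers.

Op 1: conn=13 S1=27 S2=27 S3=27 S4=13 blocked=[]
Op 2: conn=7 S1=27 S2=27 S3=21 S4=13 blocked=[]
Op 3: conn=26 S1=27 S2=27 S3=21 S4=13 blocked=[]
Op 4: conn=39 S1=27 S2=27 S3=21 S4=13 blocked=[]
Op 5: conn=29 S1=27 S2=17 S3=21 S4=13 blocked=[]
Op 6: conn=16 S1=27 S2=17 S3=21 S4=0 blocked=[4]
Op 7: conn=10 S1=27 S2=17 S3=15 S4=0 blocked=[4]
Op 8: conn=24 S1=27 S2=17 S3=15 S4=0 blocked=[4]
Op 9: conn=18 S1=21 S2=17 S3=15 S4=0 blocked=[4]
Op 10: conn=18 S1=21 S2=29 S3=15 S4=0 blocked=[4]
Op 11: conn=7 S1=10 S2=29 S3=15 S4=0 blocked=[4]
Op 12: conn=2 S1=10 S2=29 S3=10 S4=0 blocked=[4]
Op 13: conn=18 S1=10 S2=29 S3=10 S4=0 blocked=[4]

Answer: 18 10 29 10 0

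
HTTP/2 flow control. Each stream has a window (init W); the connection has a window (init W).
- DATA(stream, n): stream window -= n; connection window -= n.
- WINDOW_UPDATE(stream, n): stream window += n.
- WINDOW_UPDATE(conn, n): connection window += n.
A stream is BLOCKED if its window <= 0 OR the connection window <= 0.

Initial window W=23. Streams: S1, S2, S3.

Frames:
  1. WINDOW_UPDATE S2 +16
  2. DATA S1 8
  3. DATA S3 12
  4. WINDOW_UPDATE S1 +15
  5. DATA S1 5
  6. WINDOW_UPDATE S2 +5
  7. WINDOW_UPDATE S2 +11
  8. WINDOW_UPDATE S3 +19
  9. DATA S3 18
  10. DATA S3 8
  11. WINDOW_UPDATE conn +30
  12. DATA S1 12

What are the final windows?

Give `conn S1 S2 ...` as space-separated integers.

Answer: -10 13 55 4

Derivation:
Op 1: conn=23 S1=23 S2=39 S3=23 blocked=[]
Op 2: conn=15 S1=15 S2=39 S3=23 blocked=[]
Op 3: conn=3 S1=15 S2=39 S3=11 blocked=[]
Op 4: conn=3 S1=30 S2=39 S3=11 blocked=[]
Op 5: conn=-2 S1=25 S2=39 S3=11 blocked=[1, 2, 3]
Op 6: conn=-2 S1=25 S2=44 S3=11 blocked=[1, 2, 3]
Op 7: conn=-2 S1=25 S2=55 S3=11 blocked=[1, 2, 3]
Op 8: conn=-2 S1=25 S2=55 S3=30 blocked=[1, 2, 3]
Op 9: conn=-20 S1=25 S2=55 S3=12 blocked=[1, 2, 3]
Op 10: conn=-28 S1=25 S2=55 S3=4 blocked=[1, 2, 3]
Op 11: conn=2 S1=25 S2=55 S3=4 blocked=[]
Op 12: conn=-10 S1=13 S2=55 S3=4 blocked=[1, 2, 3]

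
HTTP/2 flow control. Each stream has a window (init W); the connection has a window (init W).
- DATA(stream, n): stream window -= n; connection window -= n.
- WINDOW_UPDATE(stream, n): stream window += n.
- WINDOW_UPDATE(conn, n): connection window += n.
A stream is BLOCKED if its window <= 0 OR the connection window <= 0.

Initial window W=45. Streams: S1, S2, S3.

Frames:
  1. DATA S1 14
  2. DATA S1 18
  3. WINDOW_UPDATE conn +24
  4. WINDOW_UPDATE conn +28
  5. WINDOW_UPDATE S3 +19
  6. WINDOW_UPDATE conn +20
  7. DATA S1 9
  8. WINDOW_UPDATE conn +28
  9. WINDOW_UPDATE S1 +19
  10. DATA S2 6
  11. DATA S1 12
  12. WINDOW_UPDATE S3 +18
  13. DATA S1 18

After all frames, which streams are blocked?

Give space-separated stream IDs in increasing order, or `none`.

Answer: S1

Derivation:
Op 1: conn=31 S1=31 S2=45 S3=45 blocked=[]
Op 2: conn=13 S1=13 S2=45 S3=45 blocked=[]
Op 3: conn=37 S1=13 S2=45 S3=45 blocked=[]
Op 4: conn=65 S1=13 S2=45 S3=45 blocked=[]
Op 5: conn=65 S1=13 S2=45 S3=64 blocked=[]
Op 6: conn=85 S1=13 S2=45 S3=64 blocked=[]
Op 7: conn=76 S1=4 S2=45 S3=64 blocked=[]
Op 8: conn=104 S1=4 S2=45 S3=64 blocked=[]
Op 9: conn=104 S1=23 S2=45 S3=64 blocked=[]
Op 10: conn=98 S1=23 S2=39 S3=64 blocked=[]
Op 11: conn=86 S1=11 S2=39 S3=64 blocked=[]
Op 12: conn=86 S1=11 S2=39 S3=82 blocked=[]
Op 13: conn=68 S1=-7 S2=39 S3=82 blocked=[1]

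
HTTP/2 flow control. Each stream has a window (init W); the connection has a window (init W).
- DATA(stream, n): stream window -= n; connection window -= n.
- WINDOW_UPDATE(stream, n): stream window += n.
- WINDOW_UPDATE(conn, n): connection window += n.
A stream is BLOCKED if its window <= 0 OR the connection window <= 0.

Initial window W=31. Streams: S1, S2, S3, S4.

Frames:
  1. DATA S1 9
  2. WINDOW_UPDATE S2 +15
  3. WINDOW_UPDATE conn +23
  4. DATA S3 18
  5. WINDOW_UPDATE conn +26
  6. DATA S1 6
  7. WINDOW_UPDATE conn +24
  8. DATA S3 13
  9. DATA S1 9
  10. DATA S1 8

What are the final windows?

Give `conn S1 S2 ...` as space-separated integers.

Op 1: conn=22 S1=22 S2=31 S3=31 S4=31 blocked=[]
Op 2: conn=22 S1=22 S2=46 S3=31 S4=31 blocked=[]
Op 3: conn=45 S1=22 S2=46 S3=31 S4=31 blocked=[]
Op 4: conn=27 S1=22 S2=46 S3=13 S4=31 blocked=[]
Op 5: conn=53 S1=22 S2=46 S3=13 S4=31 blocked=[]
Op 6: conn=47 S1=16 S2=46 S3=13 S4=31 blocked=[]
Op 7: conn=71 S1=16 S2=46 S3=13 S4=31 blocked=[]
Op 8: conn=58 S1=16 S2=46 S3=0 S4=31 blocked=[3]
Op 9: conn=49 S1=7 S2=46 S3=0 S4=31 blocked=[3]
Op 10: conn=41 S1=-1 S2=46 S3=0 S4=31 blocked=[1, 3]

Answer: 41 -1 46 0 31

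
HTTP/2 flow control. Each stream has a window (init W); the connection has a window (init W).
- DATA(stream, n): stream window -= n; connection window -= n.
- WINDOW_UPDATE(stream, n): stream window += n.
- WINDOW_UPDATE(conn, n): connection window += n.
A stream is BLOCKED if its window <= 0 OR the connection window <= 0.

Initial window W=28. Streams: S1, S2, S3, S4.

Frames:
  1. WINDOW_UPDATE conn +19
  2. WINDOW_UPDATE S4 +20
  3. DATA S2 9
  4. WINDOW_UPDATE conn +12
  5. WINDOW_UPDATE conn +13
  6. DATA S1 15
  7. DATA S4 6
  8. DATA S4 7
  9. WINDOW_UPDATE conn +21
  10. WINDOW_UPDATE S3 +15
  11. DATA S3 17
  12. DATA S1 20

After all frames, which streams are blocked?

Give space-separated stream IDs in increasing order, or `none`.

Op 1: conn=47 S1=28 S2=28 S3=28 S4=28 blocked=[]
Op 2: conn=47 S1=28 S2=28 S3=28 S4=48 blocked=[]
Op 3: conn=38 S1=28 S2=19 S3=28 S4=48 blocked=[]
Op 4: conn=50 S1=28 S2=19 S3=28 S4=48 blocked=[]
Op 5: conn=63 S1=28 S2=19 S3=28 S4=48 blocked=[]
Op 6: conn=48 S1=13 S2=19 S3=28 S4=48 blocked=[]
Op 7: conn=42 S1=13 S2=19 S3=28 S4=42 blocked=[]
Op 8: conn=35 S1=13 S2=19 S3=28 S4=35 blocked=[]
Op 9: conn=56 S1=13 S2=19 S3=28 S4=35 blocked=[]
Op 10: conn=56 S1=13 S2=19 S3=43 S4=35 blocked=[]
Op 11: conn=39 S1=13 S2=19 S3=26 S4=35 blocked=[]
Op 12: conn=19 S1=-7 S2=19 S3=26 S4=35 blocked=[1]

Answer: S1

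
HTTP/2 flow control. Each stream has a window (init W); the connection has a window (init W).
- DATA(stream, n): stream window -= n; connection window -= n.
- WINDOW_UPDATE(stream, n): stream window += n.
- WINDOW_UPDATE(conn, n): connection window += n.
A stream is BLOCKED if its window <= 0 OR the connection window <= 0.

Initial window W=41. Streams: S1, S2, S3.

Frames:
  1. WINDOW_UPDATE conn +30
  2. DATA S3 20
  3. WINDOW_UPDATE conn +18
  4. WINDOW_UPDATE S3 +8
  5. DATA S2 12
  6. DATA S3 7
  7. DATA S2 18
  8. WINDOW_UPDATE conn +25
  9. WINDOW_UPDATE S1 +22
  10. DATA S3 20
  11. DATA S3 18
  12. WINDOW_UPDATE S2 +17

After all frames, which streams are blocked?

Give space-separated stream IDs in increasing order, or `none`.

Answer: S3

Derivation:
Op 1: conn=71 S1=41 S2=41 S3=41 blocked=[]
Op 2: conn=51 S1=41 S2=41 S3=21 blocked=[]
Op 3: conn=69 S1=41 S2=41 S3=21 blocked=[]
Op 4: conn=69 S1=41 S2=41 S3=29 blocked=[]
Op 5: conn=57 S1=41 S2=29 S3=29 blocked=[]
Op 6: conn=50 S1=41 S2=29 S3=22 blocked=[]
Op 7: conn=32 S1=41 S2=11 S3=22 blocked=[]
Op 8: conn=57 S1=41 S2=11 S3=22 blocked=[]
Op 9: conn=57 S1=63 S2=11 S3=22 blocked=[]
Op 10: conn=37 S1=63 S2=11 S3=2 blocked=[]
Op 11: conn=19 S1=63 S2=11 S3=-16 blocked=[3]
Op 12: conn=19 S1=63 S2=28 S3=-16 blocked=[3]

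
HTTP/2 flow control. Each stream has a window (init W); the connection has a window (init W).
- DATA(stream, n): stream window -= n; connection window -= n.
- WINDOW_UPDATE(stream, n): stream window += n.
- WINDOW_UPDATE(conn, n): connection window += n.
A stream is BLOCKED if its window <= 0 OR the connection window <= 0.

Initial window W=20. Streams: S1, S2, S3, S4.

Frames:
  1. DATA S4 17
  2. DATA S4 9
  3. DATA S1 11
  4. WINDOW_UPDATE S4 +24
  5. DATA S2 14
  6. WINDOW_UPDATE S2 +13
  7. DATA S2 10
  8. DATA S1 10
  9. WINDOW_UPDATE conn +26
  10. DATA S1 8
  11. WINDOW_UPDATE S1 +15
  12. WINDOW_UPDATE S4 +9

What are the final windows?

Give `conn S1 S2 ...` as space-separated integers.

Op 1: conn=3 S1=20 S2=20 S3=20 S4=3 blocked=[]
Op 2: conn=-6 S1=20 S2=20 S3=20 S4=-6 blocked=[1, 2, 3, 4]
Op 3: conn=-17 S1=9 S2=20 S3=20 S4=-6 blocked=[1, 2, 3, 4]
Op 4: conn=-17 S1=9 S2=20 S3=20 S4=18 blocked=[1, 2, 3, 4]
Op 5: conn=-31 S1=9 S2=6 S3=20 S4=18 blocked=[1, 2, 3, 4]
Op 6: conn=-31 S1=9 S2=19 S3=20 S4=18 blocked=[1, 2, 3, 4]
Op 7: conn=-41 S1=9 S2=9 S3=20 S4=18 blocked=[1, 2, 3, 4]
Op 8: conn=-51 S1=-1 S2=9 S3=20 S4=18 blocked=[1, 2, 3, 4]
Op 9: conn=-25 S1=-1 S2=9 S3=20 S4=18 blocked=[1, 2, 3, 4]
Op 10: conn=-33 S1=-9 S2=9 S3=20 S4=18 blocked=[1, 2, 3, 4]
Op 11: conn=-33 S1=6 S2=9 S3=20 S4=18 blocked=[1, 2, 3, 4]
Op 12: conn=-33 S1=6 S2=9 S3=20 S4=27 blocked=[1, 2, 3, 4]

Answer: -33 6 9 20 27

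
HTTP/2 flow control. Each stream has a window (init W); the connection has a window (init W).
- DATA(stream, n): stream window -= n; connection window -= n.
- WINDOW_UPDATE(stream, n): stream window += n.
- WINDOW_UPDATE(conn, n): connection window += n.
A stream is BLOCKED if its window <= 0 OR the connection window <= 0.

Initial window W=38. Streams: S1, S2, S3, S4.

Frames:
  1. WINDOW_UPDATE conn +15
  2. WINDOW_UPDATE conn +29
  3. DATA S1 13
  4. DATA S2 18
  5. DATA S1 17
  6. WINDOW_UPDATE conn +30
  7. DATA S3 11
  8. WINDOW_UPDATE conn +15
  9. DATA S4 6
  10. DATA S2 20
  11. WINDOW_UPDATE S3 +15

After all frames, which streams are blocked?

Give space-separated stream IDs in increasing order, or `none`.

Answer: S2

Derivation:
Op 1: conn=53 S1=38 S2=38 S3=38 S4=38 blocked=[]
Op 2: conn=82 S1=38 S2=38 S3=38 S4=38 blocked=[]
Op 3: conn=69 S1=25 S2=38 S3=38 S4=38 blocked=[]
Op 4: conn=51 S1=25 S2=20 S3=38 S4=38 blocked=[]
Op 5: conn=34 S1=8 S2=20 S3=38 S4=38 blocked=[]
Op 6: conn=64 S1=8 S2=20 S3=38 S4=38 blocked=[]
Op 7: conn=53 S1=8 S2=20 S3=27 S4=38 blocked=[]
Op 8: conn=68 S1=8 S2=20 S3=27 S4=38 blocked=[]
Op 9: conn=62 S1=8 S2=20 S3=27 S4=32 blocked=[]
Op 10: conn=42 S1=8 S2=0 S3=27 S4=32 blocked=[2]
Op 11: conn=42 S1=8 S2=0 S3=42 S4=32 blocked=[2]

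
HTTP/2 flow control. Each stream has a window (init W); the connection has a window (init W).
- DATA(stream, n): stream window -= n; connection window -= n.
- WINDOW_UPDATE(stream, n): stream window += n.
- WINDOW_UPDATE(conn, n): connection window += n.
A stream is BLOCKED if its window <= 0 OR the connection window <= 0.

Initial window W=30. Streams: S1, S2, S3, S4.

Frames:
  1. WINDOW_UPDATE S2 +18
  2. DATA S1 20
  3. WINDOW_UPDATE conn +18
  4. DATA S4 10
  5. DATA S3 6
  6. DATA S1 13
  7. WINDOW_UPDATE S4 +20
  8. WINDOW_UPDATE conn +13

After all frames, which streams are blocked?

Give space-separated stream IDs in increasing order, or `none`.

Answer: S1

Derivation:
Op 1: conn=30 S1=30 S2=48 S3=30 S4=30 blocked=[]
Op 2: conn=10 S1=10 S2=48 S3=30 S4=30 blocked=[]
Op 3: conn=28 S1=10 S2=48 S3=30 S4=30 blocked=[]
Op 4: conn=18 S1=10 S2=48 S3=30 S4=20 blocked=[]
Op 5: conn=12 S1=10 S2=48 S3=24 S4=20 blocked=[]
Op 6: conn=-1 S1=-3 S2=48 S3=24 S4=20 blocked=[1, 2, 3, 4]
Op 7: conn=-1 S1=-3 S2=48 S3=24 S4=40 blocked=[1, 2, 3, 4]
Op 8: conn=12 S1=-3 S2=48 S3=24 S4=40 blocked=[1]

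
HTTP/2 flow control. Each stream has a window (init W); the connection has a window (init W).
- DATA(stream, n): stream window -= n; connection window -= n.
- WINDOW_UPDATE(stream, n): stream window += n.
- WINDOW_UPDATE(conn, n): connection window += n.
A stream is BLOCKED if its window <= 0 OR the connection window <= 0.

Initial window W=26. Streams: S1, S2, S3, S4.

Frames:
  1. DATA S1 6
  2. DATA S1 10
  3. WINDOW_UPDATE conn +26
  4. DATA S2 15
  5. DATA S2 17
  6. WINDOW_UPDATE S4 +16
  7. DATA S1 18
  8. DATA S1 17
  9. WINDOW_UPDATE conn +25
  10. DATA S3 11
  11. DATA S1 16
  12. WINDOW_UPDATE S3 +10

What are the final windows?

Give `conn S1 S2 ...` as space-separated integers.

Op 1: conn=20 S1=20 S2=26 S3=26 S4=26 blocked=[]
Op 2: conn=10 S1=10 S2=26 S3=26 S4=26 blocked=[]
Op 3: conn=36 S1=10 S2=26 S3=26 S4=26 blocked=[]
Op 4: conn=21 S1=10 S2=11 S3=26 S4=26 blocked=[]
Op 5: conn=4 S1=10 S2=-6 S3=26 S4=26 blocked=[2]
Op 6: conn=4 S1=10 S2=-6 S3=26 S4=42 blocked=[2]
Op 7: conn=-14 S1=-8 S2=-6 S3=26 S4=42 blocked=[1, 2, 3, 4]
Op 8: conn=-31 S1=-25 S2=-6 S3=26 S4=42 blocked=[1, 2, 3, 4]
Op 9: conn=-6 S1=-25 S2=-6 S3=26 S4=42 blocked=[1, 2, 3, 4]
Op 10: conn=-17 S1=-25 S2=-6 S3=15 S4=42 blocked=[1, 2, 3, 4]
Op 11: conn=-33 S1=-41 S2=-6 S3=15 S4=42 blocked=[1, 2, 3, 4]
Op 12: conn=-33 S1=-41 S2=-6 S3=25 S4=42 blocked=[1, 2, 3, 4]

Answer: -33 -41 -6 25 42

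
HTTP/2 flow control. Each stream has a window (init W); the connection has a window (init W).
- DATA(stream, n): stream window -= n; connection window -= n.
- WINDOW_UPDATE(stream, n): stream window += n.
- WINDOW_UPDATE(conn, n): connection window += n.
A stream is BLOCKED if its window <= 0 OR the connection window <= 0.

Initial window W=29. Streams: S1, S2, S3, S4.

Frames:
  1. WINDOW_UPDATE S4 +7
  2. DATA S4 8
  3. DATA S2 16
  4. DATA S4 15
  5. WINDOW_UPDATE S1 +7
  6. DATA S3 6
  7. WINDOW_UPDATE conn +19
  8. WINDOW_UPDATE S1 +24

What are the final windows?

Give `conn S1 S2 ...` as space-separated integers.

Op 1: conn=29 S1=29 S2=29 S3=29 S4=36 blocked=[]
Op 2: conn=21 S1=29 S2=29 S3=29 S4=28 blocked=[]
Op 3: conn=5 S1=29 S2=13 S3=29 S4=28 blocked=[]
Op 4: conn=-10 S1=29 S2=13 S3=29 S4=13 blocked=[1, 2, 3, 4]
Op 5: conn=-10 S1=36 S2=13 S3=29 S4=13 blocked=[1, 2, 3, 4]
Op 6: conn=-16 S1=36 S2=13 S3=23 S4=13 blocked=[1, 2, 3, 4]
Op 7: conn=3 S1=36 S2=13 S3=23 S4=13 blocked=[]
Op 8: conn=3 S1=60 S2=13 S3=23 S4=13 blocked=[]

Answer: 3 60 13 23 13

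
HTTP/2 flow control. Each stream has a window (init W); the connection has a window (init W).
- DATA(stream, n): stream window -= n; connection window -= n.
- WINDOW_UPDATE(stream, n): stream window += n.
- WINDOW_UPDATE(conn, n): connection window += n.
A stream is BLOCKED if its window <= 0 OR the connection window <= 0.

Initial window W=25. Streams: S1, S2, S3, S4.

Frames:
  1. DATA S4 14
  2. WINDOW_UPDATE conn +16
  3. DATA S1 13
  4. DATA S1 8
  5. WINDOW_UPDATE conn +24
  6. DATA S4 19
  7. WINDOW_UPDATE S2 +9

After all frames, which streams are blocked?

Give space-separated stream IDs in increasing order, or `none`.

Answer: S4

Derivation:
Op 1: conn=11 S1=25 S2=25 S3=25 S4=11 blocked=[]
Op 2: conn=27 S1=25 S2=25 S3=25 S4=11 blocked=[]
Op 3: conn=14 S1=12 S2=25 S3=25 S4=11 blocked=[]
Op 4: conn=6 S1=4 S2=25 S3=25 S4=11 blocked=[]
Op 5: conn=30 S1=4 S2=25 S3=25 S4=11 blocked=[]
Op 6: conn=11 S1=4 S2=25 S3=25 S4=-8 blocked=[4]
Op 7: conn=11 S1=4 S2=34 S3=25 S4=-8 blocked=[4]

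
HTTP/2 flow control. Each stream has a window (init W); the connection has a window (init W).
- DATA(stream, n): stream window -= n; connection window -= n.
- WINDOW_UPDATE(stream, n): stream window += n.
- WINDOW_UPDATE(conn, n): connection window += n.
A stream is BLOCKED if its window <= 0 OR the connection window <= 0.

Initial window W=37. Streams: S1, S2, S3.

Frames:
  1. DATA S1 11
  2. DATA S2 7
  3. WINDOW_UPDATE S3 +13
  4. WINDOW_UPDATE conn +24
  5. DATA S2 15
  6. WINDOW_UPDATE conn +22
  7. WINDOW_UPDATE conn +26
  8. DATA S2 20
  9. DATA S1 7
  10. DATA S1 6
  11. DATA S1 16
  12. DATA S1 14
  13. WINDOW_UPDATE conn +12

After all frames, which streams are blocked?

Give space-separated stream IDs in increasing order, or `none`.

Answer: S1 S2

Derivation:
Op 1: conn=26 S1=26 S2=37 S3=37 blocked=[]
Op 2: conn=19 S1=26 S2=30 S3=37 blocked=[]
Op 3: conn=19 S1=26 S2=30 S3=50 blocked=[]
Op 4: conn=43 S1=26 S2=30 S3=50 blocked=[]
Op 5: conn=28 S1=26 S2=15 S3=50 blocked=[]
Op 6: conn=50 S1=26 S2=15 S3=50 blocked=[]
Op 7: conn=76 S1=26 S2=15 S3=50 blocked=[]
Op 8: conn=56 S1=26 S2=-5 S3=50 blocked=[2]
Op 9: conn=49 S1=19 S2=-5 S3=50 blocked=[2]
Op 10: conn=43 S1=13 S2=-5 S3=50 blocked=[2]
Op 11: conn=27 S1=-3 S2=-5 S3=50 blocked=[1, 2]
Op 12: conn=13 S1=-17 S2=-5 S3=50 blocked=[1, 2]
Op 13: conn=25 S1=-17 S2=-5 S3=50 blocked=[1, 2]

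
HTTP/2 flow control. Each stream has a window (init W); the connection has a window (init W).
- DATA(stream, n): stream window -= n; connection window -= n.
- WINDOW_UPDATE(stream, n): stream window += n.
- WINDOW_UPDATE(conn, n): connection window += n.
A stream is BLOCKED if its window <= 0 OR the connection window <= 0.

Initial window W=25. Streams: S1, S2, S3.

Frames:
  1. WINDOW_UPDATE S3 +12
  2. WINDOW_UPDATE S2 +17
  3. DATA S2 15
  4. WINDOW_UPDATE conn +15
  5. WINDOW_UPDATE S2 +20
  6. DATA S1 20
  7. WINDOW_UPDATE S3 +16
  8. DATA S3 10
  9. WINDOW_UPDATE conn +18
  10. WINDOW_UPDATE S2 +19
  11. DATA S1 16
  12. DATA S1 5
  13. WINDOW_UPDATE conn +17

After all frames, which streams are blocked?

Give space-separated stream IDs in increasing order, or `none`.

Answer: S1

Derivation:
Op 1: conn=25 S1=25 S2=25 S3=37 blocked=[]
Op 2: conn=25 S1=25 S2=42 S3=37 blocked=[]
Op 3: conn=10 S1=25 S2=27 S3=37 blocked=[]
Op 4: conn=25 S1=25 S2=27 S3=37 blocked=[]
Op 5: conn=25 S1=25 S2=47 S3=37 blocked=[]
Op 6: conn=5 S1=5 S2=47 S3=37 blocked=[]
Op 7: conn=5 S1=5 S2=47 S3=53 blocked=[]
Op 8: conn=-5 S1=5 S2=47 S3=43 blocked=[1, 2, 3]
Op 9: conn=13 S1=5 S2=47 S3=43 blocked=[]
Op 10: conn=13 S1=5 S2=66 S3=43 blocked=[]
Op 11: conn=-3 S1=-11 S2=66 S3=43 blocked=[1, 2, 3]
Op 12: conn=-8 S1=-16 S2=66 S3=43 blocked=[1, 2, 3]
Op 13: conn=9 S1=-16 S2=66 S3=43 blocked=[1]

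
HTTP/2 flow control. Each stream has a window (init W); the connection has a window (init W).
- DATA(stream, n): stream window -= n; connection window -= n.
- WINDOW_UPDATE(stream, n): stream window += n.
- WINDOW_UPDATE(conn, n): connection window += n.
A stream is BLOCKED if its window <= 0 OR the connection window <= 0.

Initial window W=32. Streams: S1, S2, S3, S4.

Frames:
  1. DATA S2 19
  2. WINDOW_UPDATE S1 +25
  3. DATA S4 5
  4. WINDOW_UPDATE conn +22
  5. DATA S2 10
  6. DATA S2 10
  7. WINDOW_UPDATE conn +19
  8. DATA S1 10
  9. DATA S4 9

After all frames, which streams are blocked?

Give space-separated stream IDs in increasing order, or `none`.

Op 1: conn=13 S1=32 S2=13 S3=32 S4=32 blocked=[]
Op 2: conn=13 S1=57 S2=13 S3=32 S4=32 blocked=[]
Op 3: conn=8 S1=57 S2=13 S3=32 S4=27 blocked=[]
Op 4: conn=30 S1=57 S2=13 S3=32 S4=27 blocked=[]
Op 5: conn=20 S1=57 S2=3 S3=32 S4=27 blocked=[]
Op 6: conn=10 S1=57 S2=-7 S3=32 S4=27 blocked=[2]
Op 7: conn=29 S1=57 S2=-7 S3=32 S4=27 blocked=[2]
Op 8: conn=19 S1=47 S2=-7 S3=32 S4=27 blocked=[2]
Op 9: conn=10 S1=47 S2=-7 S3=32 S4=18 blocked=[2]

Answer: S2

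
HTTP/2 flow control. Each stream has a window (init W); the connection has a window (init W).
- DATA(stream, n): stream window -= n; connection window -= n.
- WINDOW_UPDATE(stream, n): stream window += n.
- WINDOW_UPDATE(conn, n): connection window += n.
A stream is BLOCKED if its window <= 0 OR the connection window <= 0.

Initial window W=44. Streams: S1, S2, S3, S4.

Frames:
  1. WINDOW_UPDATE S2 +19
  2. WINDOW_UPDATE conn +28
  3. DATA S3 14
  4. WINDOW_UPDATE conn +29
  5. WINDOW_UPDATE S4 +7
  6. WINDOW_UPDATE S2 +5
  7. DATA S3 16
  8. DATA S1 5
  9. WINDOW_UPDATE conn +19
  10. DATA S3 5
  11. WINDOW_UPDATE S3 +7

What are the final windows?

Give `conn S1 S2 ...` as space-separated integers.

Answer: 80 39 68 16 51

Derivation:
Op 1: conn=44 S1=44 S2=63 S3=44 S4=44 blocked=[]
Op 2: conn=72 S1=44 S2=63 S3=44 S4=44 blocked=[]
Op 3: conn=58 S1=44 S2=63 S3=30 S4=44 blocked=[]
Op 4: conn=87 S1=44 S2=63 S3=30 S4=44 blocked=[]
Op 5: conn=87 S1=44 S2=63 S3=30 S4=51 blocked=[]
Op 6: conn=87 S1=44 S2=68 S3=30 S4=51 blocked=[]
Op 7: conn=71 S1=44 S2=68 S3=14 S4=51 blocked=[]
Op 8: conn=66 S1=39 S2=68 S3=14 S4=51 blocked=[]
Op 9: conn=85 S1=39 S2=68 S3=14 S4=51 blocked=[]
Op 10: conn=80 S1=39 S2=68 S3=9 S4=51 blocked=[]
Op 11: conn=80 S1=39 S2=68 S3=16 S4=51 blocked=[]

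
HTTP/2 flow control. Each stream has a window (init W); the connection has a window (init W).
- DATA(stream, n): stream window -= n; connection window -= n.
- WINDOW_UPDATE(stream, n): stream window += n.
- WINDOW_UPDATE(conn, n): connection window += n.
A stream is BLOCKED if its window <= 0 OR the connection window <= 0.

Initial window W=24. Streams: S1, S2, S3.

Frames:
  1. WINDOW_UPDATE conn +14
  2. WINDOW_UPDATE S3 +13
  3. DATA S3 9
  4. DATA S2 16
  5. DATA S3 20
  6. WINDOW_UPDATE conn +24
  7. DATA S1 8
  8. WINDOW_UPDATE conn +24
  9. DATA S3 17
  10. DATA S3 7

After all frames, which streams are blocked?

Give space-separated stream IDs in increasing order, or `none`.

Answer: S3

Derivation:
Op 1: conn=38 S1=24 S2=24 S3=24 blocked=[]
Op 2: conn=38 S1=24 S2=24 S3=37 blocked=[]
Op 3: conn=29 S1=24 S2=24 S3=28 blocked=[]
Op 4: conn=13 S1=24 S2=8 S3=28 blocked=[]
Op 5: conn=-7 S1=24 S2=8 S3=8 blocked=[1, 2, 3]
Op 6: conn=17 S1=24 S2=8 S3=8 blocked=[]
Op 7: conn=9 S1=16 S2=8 S3=8 blocked=[]
Op 8: conn=33 S1=16 S2=8 S3=8 blocked=[]
Op 9: conn=16 S1=16 S2=8 S3=-9 blocked=[3]
Op 10: conn=9 S1=16 S2=8 S3=-16 blocked=[3]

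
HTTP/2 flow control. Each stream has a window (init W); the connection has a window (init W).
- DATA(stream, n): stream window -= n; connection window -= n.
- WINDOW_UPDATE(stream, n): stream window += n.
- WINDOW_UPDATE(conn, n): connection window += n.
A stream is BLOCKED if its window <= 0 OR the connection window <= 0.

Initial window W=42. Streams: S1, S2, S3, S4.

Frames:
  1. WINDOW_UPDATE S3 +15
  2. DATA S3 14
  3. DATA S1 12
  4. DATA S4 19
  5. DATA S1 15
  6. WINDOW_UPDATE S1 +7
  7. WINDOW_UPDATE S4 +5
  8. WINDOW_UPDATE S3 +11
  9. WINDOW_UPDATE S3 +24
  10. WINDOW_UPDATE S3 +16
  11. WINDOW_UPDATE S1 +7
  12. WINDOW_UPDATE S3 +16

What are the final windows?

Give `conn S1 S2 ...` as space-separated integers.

Answer: -18 29 42 110 28

Derivation:
Op 1: conn=42 S1=42 S2=42 S3=57 S4=42 blocked=[]
Op 2: conn=28 S1=42 S2=42 S3=43 S4=42 blocked=[]
Op 3: conn=16 S1=30 S2=42 S3=43 S4=42 blocked=[]
Op 4: conn=-3 S1=30 S2=42 S3=43 S4=23 blocked=[1, 2, 3, 4]
Op 5: conn=-18 S1=15 S2=42 S3=43 S4=23 blocked=[1, 2, 3, 4]
Op 6: conn=-18 S1=22 S2=42 S3=43 S4=23 blocked=[1, 2, 3, 4]
Op 7: conn=-18 S1=22 S2=42 S3=43 S4=28 blocked=[1, 2, 3, 4]
Op 8: conn=-18 S1=22 S2=42 S3=54 S4=28 blocked=[1, 2, 3, 4]
Op 9: conn=-18 S1=22 S2=42 S3=78 S4=28 blocked=[1, 2, 3, 4]
Op 10: conn=-18 S1=22 S2=42 S3=94 S4=28 blocked=[1, 2, 3, 4]
Op 11: conn=-18 S1=29 S2=42 S3=94 S4=28 blocked=[1, 2, 3, 4]
Op 12: conn=-18 S1=29 S2=42 S3=110 S4=28 blocked=[1, 2, 3, 4]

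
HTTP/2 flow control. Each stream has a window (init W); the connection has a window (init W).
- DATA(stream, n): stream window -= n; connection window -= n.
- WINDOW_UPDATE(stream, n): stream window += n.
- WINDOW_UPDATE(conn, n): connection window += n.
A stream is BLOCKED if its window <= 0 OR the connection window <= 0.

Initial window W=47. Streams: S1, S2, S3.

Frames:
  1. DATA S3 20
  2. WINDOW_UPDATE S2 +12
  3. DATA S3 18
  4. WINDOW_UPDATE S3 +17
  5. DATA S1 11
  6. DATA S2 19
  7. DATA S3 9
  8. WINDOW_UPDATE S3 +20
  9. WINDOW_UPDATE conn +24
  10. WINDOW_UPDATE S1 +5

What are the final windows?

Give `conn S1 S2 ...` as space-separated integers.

Op 1: conn=27 S1=47 S2=47 S3=27 blocked=[]
Op 2: conn=27 S1=47 S2=59 S3=27 blocked=[]
Op 3: conn=9 S1=47 S2=59 S3=9 blocked=[]
Op 4: conn=9 S1=47 S2=59 S3=26 blocked=[]
Op 5: conn=-2 S1=36 S2=59 S3=26 blocked=[1, 2, 3]
Op 6: conn=-21 S1=36 S2=40 S3=26 blocked=[1, 2, 3]
Op 7: conn=-30 S1=36 S2=40 S3=17 blocked=[1, 2, 3]
Op 8: conn=-30 S1=36 S2=40 S3=37 blocked=[1, 2, 3]
Op 9: conn=-6 S1=36 S2=40 S3=37 blocked=[1, 2, 3]
Op 10: conn=-6 S1=41 S2=40 S3=37 blocked=[1, 2, 3]

Answer: -6 41 40 37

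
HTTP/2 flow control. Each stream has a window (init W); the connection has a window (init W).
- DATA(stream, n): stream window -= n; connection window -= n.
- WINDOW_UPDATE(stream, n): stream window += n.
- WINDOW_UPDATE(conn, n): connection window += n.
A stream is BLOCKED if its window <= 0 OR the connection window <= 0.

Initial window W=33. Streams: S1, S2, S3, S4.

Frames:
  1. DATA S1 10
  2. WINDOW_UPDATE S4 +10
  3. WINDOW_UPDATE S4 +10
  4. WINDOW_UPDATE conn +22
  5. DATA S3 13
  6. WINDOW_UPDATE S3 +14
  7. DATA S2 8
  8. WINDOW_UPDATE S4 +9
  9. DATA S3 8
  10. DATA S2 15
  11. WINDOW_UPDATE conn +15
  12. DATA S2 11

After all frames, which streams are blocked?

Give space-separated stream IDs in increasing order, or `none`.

Op 1: conn=23 S1=23 S2=33 S3=33 S4=33 blocked=[]
Op 2: conn=23 S1=23 S2=33 S3=33 S4=43 blocked=[]
Op 3: conn=23 S1=23 S2=33 S3=33 S4=53 blocked=[]
Op 4: conn=45 S1=23 S2=33 S3=33 S4=53 blocked=[]
Op 5: conn=32 S1=23 S2=33 S3=20 S4=53 blocked=[]
Op 6: conn=32 S1=23 S2=33 S3=34 S4=53 blocked=[]
Op 7: conn=24 S1=23 S2=25 S3=34 S4=53 blocked=[]
Op 8: conn=24 S1=23 S2=25 S3=34 S4=62 blocked=[]
Op 9: conn=16 S1=23 S2=25 S3=26 S4=62 blocked=[]
Op 10: conn=1 S1=23 S2=10 S3=26 S4=62 blocked=[]
Op 11: conn=16 S1=23 S2=10 S3=26 S4=62 blocked=[]
Op 12: conn=5 S1=23 S2=-1 S3=26 S4=62 blocked=[2]

Answer: S2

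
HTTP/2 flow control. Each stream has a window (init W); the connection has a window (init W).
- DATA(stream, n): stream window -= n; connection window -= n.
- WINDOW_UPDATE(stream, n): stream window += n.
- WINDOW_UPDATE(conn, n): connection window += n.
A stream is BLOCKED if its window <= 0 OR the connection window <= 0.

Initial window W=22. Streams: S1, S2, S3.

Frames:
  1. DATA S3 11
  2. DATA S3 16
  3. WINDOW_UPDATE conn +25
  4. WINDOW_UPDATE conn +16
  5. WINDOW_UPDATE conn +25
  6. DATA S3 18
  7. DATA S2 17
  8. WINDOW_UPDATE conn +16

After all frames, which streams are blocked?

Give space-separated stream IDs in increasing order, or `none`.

Answer: S3

Derivation:
Op 1: conn=11 S1=22 S2=22 S3=11 blocked=[]
Op 2: conn=-5 S1=22 S2=22 S3=-5 blocked=[1, 2, 3]
Op 3: conn=20 S1=22 S2=22 S3=-5 blocked=[3]
Op 4: conn=36 S1=22 S2=22 S3=-5 blocked=[3]
Op 5: conn=61 S1=22 S2=22 S3=-5 blocked=[3]
Op 6: conn=43 S1=22 S2=22 S3=-23 blocked=[3]
Op 7: conn=26 S1=22 S2=5 S3=-23 blocked=[3]
Op 8: conn=42 S1=22 S2=5 S3=-23 blocked=[3]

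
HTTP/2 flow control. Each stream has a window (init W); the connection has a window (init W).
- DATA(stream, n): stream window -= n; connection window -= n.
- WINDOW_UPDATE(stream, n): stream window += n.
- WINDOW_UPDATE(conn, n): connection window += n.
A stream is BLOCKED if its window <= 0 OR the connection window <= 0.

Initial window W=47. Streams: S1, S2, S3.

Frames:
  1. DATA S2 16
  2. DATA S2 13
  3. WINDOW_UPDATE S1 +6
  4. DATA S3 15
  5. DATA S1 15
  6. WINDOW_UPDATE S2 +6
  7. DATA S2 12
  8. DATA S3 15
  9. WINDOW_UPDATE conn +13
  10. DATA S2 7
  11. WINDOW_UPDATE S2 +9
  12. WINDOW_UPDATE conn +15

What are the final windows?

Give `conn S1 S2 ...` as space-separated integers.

Answer: -18 38 14 17

Derivation:
Op 1: conn=31 S1=47 S2=31 S3=47 blocked=[]
Op 2: conn=18 S1=47 S2=18 S3=47 blocked=[]
Op 3: conn=18 S1=53 S2=18 S3=47 blocked=[]
Op 4: conn=3 S1=53 S2=18 S3=32 blocked=[]
Op 5: conn=-12 S1=38 S2=18 S3=32 blocked=[1, 2, 3]
Op 6: conn=-12 S1=38 S2=24 S3=32 blocked=[1, 2, 3]
Op 7: conn=-24 S1=38 S2=12 S3=32 blocked=[1, 2, 3]
Op 8: conn=-39 S1=38 S2=12 S3=17 blocked=[1, 2, 3]
Op 9: conn=-26 S1=38 S2=12 S3=17 blocked=[1, 2, 3]
Op 10: conn=-33 S1=38 S2=5 S3=17 blocked=[1, 2, 3]
Op 11: conn=-33 S1=38 S2=14 S3=17 blocked=[1, 2, 3]
Op 12: conn=-18 S1=38 S2=14 S3=17 blocked=[1, 2, 3]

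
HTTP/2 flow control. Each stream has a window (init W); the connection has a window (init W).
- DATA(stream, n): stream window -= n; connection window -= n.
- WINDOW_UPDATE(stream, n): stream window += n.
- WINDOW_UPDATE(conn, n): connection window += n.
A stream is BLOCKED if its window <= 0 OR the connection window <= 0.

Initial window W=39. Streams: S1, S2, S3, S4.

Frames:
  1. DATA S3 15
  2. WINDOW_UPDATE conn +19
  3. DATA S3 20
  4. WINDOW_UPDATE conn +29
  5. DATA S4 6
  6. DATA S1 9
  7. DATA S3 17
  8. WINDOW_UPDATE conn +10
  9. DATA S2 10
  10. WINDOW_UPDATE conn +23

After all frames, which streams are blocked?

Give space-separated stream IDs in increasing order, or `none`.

Op 1: conn=24 S1=39 S2=39 S3=24 S4=39 blocked=[]
Op 2: conn=43 S1=39 S2=39 S3=24 S4=39 blocked=[]
Op 3: conn=23 S1=39 S2=39 S3=4 S4=39 blocked=[]
Op 4: conn=52 S1=39 S2=39 S3=4 S4=39 blocked=[]
Op 5: conn=46 S1=39 S2=39 S3=4 S4=33 blocked=[]
Op 6: conn=37 S1=30 S2=39 S3=4 S4=33 blocked=[]
Op 7: conn=20 S1=30 S2=39 S3=-13 S4=33 blocked=[3]
Op 8: conn=30 S1=30 S2=39 S3=-13 S4=33 blocked=[3]
Op 9: conn=20 S1=30 S2=29 S3=-13 S4=33 blocked=[3]
Op 10: conn=43 S1=30 S2=29 S3=-13 S4=33 blocked=[3]

Answer: S3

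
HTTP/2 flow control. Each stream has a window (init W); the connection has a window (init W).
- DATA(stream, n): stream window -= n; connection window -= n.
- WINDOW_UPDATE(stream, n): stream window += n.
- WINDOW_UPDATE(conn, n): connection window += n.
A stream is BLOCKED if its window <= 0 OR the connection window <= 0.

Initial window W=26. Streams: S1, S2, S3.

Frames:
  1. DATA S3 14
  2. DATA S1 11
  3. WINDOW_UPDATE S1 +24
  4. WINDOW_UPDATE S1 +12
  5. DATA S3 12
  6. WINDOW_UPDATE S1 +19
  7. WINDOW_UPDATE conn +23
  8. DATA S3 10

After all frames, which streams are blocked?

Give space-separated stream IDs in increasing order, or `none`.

Answer: S3

Derivation:
Op 1: conn=12 S1=26 S2=26 S3=12 blocked=[]
Op 2: conn=1 S1=15 S2=26 S3=12 blocked=[]
Op 3: conn=1 S1=39 S2=26 S3=12 blocked=[]
Op 4: conn=1 S1=51 S2=26 S3=12 blocked=[]
Op 5: conn=-11 S1=51 S2=26 S3=0 blocked=[1, 2, 3]
Op 6: conn=-11 S1=70 S2=26 S3=0 blocked=[1, 2, 3]
Op 7: conn=12 S1=70 S2=26 S3=0 blocked=[3]
Op 8: conn=2 S1=70 S2=26 S3=-10 blocked=[3]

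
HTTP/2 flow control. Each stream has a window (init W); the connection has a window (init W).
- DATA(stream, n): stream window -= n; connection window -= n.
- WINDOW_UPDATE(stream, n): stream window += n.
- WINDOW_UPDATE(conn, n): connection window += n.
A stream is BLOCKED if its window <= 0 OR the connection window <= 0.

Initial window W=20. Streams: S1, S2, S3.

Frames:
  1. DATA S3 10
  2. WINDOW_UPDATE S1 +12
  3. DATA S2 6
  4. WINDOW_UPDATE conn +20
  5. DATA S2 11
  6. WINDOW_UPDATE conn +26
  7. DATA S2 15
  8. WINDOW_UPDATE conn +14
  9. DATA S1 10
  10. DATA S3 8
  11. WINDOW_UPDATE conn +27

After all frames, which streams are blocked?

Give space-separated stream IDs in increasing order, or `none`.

Answer: S2

Derivation:
Op 1: conn=10 S1=20 S2=20 S3=10 blocked=[]
Op 2: conn=10 S1=32 S2=20 S3=10 blocked=[]
Op 3: conn=4 S1=32 S2=14 S3=10 blocked=[]
Op 4: conn=24 S1=32 S2=14 S3=10 blocked=[]
Op 5: conn=13 S1=32 S2=3 S3=10 blocked=[]
Op 6: conn=39 S1=32 S2=3 S3=10 blocked=[]
Op 7: conn=24 S1=32 S2=-12 S3=10 blocked=[2]
Op 8: conn=38 S1=32 S2=-12 S3=10 blocked=[2]
Op 9: conn=28 S1=22 S2=-12 S3=10 blocked=[2]
Op 10: conn=20 S1=22 S2=-12 S3=2 blocked=[2]
Op 11: conn=47 S1=22 S2=-12 S3=2 blocked=[2]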